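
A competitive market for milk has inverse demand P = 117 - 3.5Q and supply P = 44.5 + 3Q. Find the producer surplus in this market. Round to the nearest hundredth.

Equilibrium: 117 - 3.5Q = 44.5 + 3Q, so Q* = 11.1538 and P* = 77.9615.
PS is the area between P* and the supply curve from 0 to Q*: (1/2)(11.1538)(33.4615) = 186.6124.

186.61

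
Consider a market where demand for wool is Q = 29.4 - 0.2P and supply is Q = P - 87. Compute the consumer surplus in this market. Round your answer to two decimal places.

Rewriting demand in inverse form: P = 147 - 5Q.
Rewriting supply in inverse form: P = 87 + Q.
Set 147 - 5Q = 87 + Q, which gives 60 = 6Q, so Q* = 10 and P* = 147 - 5(10) = 97.
Consumer surplus is the triangle under demand above P*: (1/2)(10)(147 - 97) = (1/2)(10)(50) = 250.

250.00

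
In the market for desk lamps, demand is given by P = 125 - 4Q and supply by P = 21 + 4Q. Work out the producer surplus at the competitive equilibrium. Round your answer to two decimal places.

Setting demand equal to supply, 104 = 8Q, so Q* = 13 and P* = 73.
PS is the area between P* and the supply curve from 0 to Q*: (1/2)(13)(52) = 338.

338.00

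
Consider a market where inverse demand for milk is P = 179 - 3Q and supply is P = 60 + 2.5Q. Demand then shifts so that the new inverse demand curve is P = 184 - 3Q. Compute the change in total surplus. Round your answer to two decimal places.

Initial equilibrium: Q_0 = 21.6364, P_0 = 114.0909; CS_0 = (1/2)(21.6364)(64.9091) = 702.1983, PS_0 = (1/2)(21.6364)(54.0909) = 585.1653.
New equilibrium: 184 - 3Q = 60 + 2.5Q gives Q_1 = 22.5455, P_1 = 116.3636; CS_1 = 762.4463, PS_1 = 635.3719.
Change in total surplus = (762.4463 + 635.3719) - (702.1983 + 585.1653) = 110.4545.

110.45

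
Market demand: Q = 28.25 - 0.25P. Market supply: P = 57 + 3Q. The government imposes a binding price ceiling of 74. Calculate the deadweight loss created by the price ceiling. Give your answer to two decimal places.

19.06

Rewriting demand in inverse form: P = 113 - 4Q.
Free-market equilibrium: 113 - 4Q = 57 + 3Q gives Q* = 8, P* = 81.
At the ceiling price 74, quantity supplied is (74 - 57)/3 = 5.6667; supply is the short side, so Q = 5.6667 trades at P = 74.
At Q = 5.6667 the demand price is 90.3333 and the supply price is 74. Deadweight loss is the triangle between the curves from 5.6667 to 8: (1/2)(90.3333 - 74)(8 - 5.6667) = 19.0556.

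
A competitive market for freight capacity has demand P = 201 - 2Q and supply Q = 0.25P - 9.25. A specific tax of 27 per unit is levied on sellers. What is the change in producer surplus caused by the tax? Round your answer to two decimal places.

Rewriting supply in inverse form: P = 37 + 4Q.
Pre-tax equilibrium: 201 - 2Q = 37 + 4Q gives Q* = 27.3333, P* = 146.3333.
A tax on sellers shifts supply up by 27: 201 - 2Q = 37 + 4Q + 27, so Q_t = 22.8333. Buyers pay P_b = 155.3333; sellers receive P_s = P_b - 27 = 128.3333.
PS falls from (1/2)(27.3333)(109.3333) = 1494.2222 to (1/2)(22.8333)(91.3333) = 1042.7222, a change of -451.5.

-451.50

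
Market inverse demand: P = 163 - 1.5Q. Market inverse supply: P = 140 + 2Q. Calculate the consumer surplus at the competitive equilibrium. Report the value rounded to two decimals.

Setting demand equal to supply, 23 = 3.5Q, so Q* = 6.5714 and P* = 153.1429.
CS is the area between the demand curve and P* from 0 to Q*: (1/2)(6.5714)(9.8571) = 32.3878.

32.39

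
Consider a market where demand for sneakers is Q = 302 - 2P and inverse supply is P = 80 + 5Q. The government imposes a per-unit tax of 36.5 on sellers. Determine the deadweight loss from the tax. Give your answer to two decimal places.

Rewriting demand in inverse form: P = 151 - 0.5Q.
Without the tax, 151 - 0.5Q = 80 + 5Q so Q* = 12.9091 and P* = 144.5455.
A tax on sellers shifts supply up by 36.5: 151 - 0.5Q = 80 + 5Q + 36.5, so Q_t = 6.2727. Buyers pay P_b = 147.8636; sellers receive P_s = P_b - 36.5 = 111.3636.
Deadweight loss is the triangle between the curves from Q_t to Q*: (1/2)(12.9091 - 6.2727)(36.5) = 121.1136.

121.11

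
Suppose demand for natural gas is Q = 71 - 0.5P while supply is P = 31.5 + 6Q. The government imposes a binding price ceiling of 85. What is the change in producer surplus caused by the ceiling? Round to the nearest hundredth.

-333.83

Rewriting demand in inverse form: P = 142 - 2Q.
Without the control, 142 - 2Q = 31.5 + 6Q so Q* = 13.8125 and P* = 114.375.
At P = 85, sellers supply (85 - 31.5)/6 = 8.9167 while buyers want more, so the quantity traded is 8.9167 at price 85.
PS goes from (1/2)(13.8125)(82.875) = 572.3555 to 238.5208 (computed as (85 - 31.5)(8.9167) - (1/2)(6)(8.9167)^2), a change of -333.8346.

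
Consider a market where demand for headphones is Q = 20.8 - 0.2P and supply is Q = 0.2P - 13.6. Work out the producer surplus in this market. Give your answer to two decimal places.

Rewriting demand in inverse form: P = 104 - 5Q.
Rewriting supply in inverse form: P = 68 + 5Q.
Set 104 - 5Q = 68 + 5Q, which gives 36 = 10Q, so Q* = 3.6 and P* = 104 - 5(3.6) = 86.
The supply curve's price intercept is 68, so PS = (1/2)(Q*)(P* - 68) = (1/2)(3.6)(18) = 32.4.

32.40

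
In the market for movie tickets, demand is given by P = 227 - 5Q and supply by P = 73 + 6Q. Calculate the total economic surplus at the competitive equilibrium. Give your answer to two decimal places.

1078.00

Setting demand equal to supply, 154 = 11Q, so Q* = 14 and P* = 157.
Total surplus is the full triangle between the curves from 0 to Q*: (1/2)(14)(227 - 73) = 1078.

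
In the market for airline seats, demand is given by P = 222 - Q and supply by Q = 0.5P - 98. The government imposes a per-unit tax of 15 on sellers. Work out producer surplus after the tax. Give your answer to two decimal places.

Rewriting supply in inverse form: P = 196 + 2Q.
Pre-tax equilibrium: 222 - Q = 196 + 2Q gives Q* = 8.6667, P* = 213.3333.
With the tax, sellers need 15 more per unit: 222 - Q = 196 + 2Q + 15, so Q_t = 3.6667. Buyers pay P_b = 218.3333; sellers receive P_s = P_b - 15 = 203.3333.
Producer surplus is the triangle above supply below P_s: (1/2)(3.6667)(203.3333 - 196) = 13.4444.

13.44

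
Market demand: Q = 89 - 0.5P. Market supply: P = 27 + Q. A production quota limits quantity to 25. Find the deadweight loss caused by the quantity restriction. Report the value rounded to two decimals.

Rewriting demand in inverse form: P = 178 - 2Q.
Unrestricted equilibrium: Q* = (178 - 27)/(2 + 1) = 50.3333.
At Q = 25 the demand price is 178 - 2(25) = 128 and the supply price is 27 + (25) = 52.
DWL = (1/2)(gap between curves at 25) x (Q* - 25) = (1/2)(76)(25.3333) = 962.6667.

962.67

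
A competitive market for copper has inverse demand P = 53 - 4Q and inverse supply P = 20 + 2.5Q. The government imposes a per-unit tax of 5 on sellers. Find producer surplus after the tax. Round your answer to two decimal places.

23.20

Pre-tax equilibrium: 53 - 4Q = 20 + 2.5Q gives Q* = 5.0769, P* = 32.6923.
A tax on sellers shifts supply up by 5: 53 - 4Q = 20 + 2.5Q + 5, so Q_t = 4.3077. Buyers pay P_b = 35.7692; sellers receive P_s = P_b - 5 = 30.7692.
Producer surplus is the triangle above supply below P_s: (1/2)(4.3077)(30.7692 - 20) = 23.1953.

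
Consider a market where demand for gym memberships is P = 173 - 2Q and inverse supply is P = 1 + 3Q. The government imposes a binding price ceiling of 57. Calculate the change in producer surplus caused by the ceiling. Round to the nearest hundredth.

Without the control, 173 - 2Q = 1 + 3Q so Q* = 34.4 and P* = 104.2.
At the ceiling price 57, quantity supplied is (57 - 1)/3 = 18.6667; supply is the short side, so Q = 18.6667 trades at P = 57.
PS goes from (1/2)(34.4)(103.2) = 1775.04 to 522.6667 (computed as (57 - 1)(18.6667) - (1/2)(3)(18.6667)^2), a change of -1252.3733.

-1252.37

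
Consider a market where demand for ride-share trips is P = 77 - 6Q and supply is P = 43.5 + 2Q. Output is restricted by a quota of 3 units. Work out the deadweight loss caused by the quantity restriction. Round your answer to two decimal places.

Unrestricted equilibrium: Q* = (77 - 43.5)/(6 + 2) = 4.1875.
At Q = 3 the demand price is 77 - 6(3) = 59 and the supply price is 43.5 + 2(3) = 49.5.
DWL = (1/2)(gap between curves at 3) x (Q* - 3) = (1/2)(9.5)(1.1875) = 5.6406.

5.64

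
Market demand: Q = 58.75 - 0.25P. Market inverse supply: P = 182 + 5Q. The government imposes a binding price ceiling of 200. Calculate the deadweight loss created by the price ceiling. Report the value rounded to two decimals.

Rewriting demand in inverse form: P = 235 - 4Q.
Free-market equilibrium: 235 - 4Q = 182 + 5Q gives Q* = 5.8889, P* = 211.4444.
At the ceiling price 200, quantity supplied is (200 - 182)/5 = 3.6; supply is the short side, so Q = 3.6 trades at P = 200.
At Q = 3.6 the demand price is 220.6 and the supply price is 200. Deadweight loss is the triangle between the curves from 3.6 to 5.8889: (1/2)(220.6 - 200)(5.8889 - 3.6) = 23.5756.

23.58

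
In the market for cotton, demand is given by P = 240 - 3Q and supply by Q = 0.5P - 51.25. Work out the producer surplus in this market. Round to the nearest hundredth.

756.25

Rewriting supply in inverse form: P = 102.5 + 2Q.
Set 240 - 3Q = 102.5 + 2Q, which gives 137.5 = 5Q, so Q* = 27.5 and P* = 240 - 3(27.5) = 157.5.
PS is the area between P* and the supply curve from 0 to Q*: (1/2)(27.5)(55) = 756.25.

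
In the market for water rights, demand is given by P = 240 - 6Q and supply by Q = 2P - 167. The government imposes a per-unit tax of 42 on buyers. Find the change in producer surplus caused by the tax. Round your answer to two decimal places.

-67.35

Rewriting supply in inverse form: P = 83.5 + 0.5Q.
Pre-tax equilibrium: 240 - 6Q = 83.5 + 0.5Q gives Q* = 24.0769, P* = 95.5385.
With the tax, buyers' net willingness to pay falls by 42: (240 - 42) - 6Q = 83.5 + 0.5Q, so Q_t = 17.6154. Buyers pay P_b = 134.3077; sellers receive P_s = P_b - 42 = 92.3077.
PS falls from (1/2)(24.0769)(12.0385) = 144.9246 to (1/2)(17.6154)(8.8077) = 77.5754, a change of -67.3491.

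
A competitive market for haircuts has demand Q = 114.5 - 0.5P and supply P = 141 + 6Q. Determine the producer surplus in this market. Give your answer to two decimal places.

363.00

Rewriting demand in inverse form: P = 229 - 2Q.
Set 229 - 2Q = 141 + 6Q, which gives 88 = 8Q, so Q* = 11 and P* = 229 - 2(11) = 207.
Producer surplus is the triangle above supply below P*: (1/2)(11)(207 - 141) = (1/2)(11)(66) = 363.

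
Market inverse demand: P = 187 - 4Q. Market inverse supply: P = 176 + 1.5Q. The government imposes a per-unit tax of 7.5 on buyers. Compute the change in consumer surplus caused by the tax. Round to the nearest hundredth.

Without the tax, 187 - 4Q = 176 + 1.5Q so Q* = 2 and P* = 179.
With the tax, buyers' net willingness to pay falls by 7.5: (187 - 7.5) - 4Q = 176 + 1.5Q, so Q_t = 0.6364. Buyers pay P_b = 184.4545; sellers receive P_s = P_b - 7.5 = 176.9545.
Consumers lose the trapezoid between P* and P_b out to Q_t plus the triangle from Q_t to Q*: change in CS = 0.8099 - 8 = -7.1901.

-7.19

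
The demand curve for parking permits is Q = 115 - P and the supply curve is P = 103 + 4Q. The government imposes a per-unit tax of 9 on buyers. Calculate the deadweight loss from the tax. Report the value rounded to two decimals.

Rewriting demand in inverse form: P = 115 - Q.
Pre-tax equilibrium: 115 - Q = 103 + 4Q gives Q* = 2.4, P* = 112.6.
With the tax, buyers' net willingness to pay falls by 9: (115 - 9) - Q = 103 + 4Q, so Q_t = 0.6. Buyers pay P_b = 114.4; sellers receive P_s = P_b - 9 = 105.4.
Deadweight loss is the triangle between the curves from Q_t to Q*: (1/2)(2.4 - 0.6)(9) = 8.1.

8.10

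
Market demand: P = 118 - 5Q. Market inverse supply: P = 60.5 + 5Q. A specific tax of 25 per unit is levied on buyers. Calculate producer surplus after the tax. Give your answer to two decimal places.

26.41

Pre-tax equilibrium: 118 - 5Q = 60.5 + 5Q gives Q* = 5.75, P* = 89.25.
A tax on buyers shifts demand down by 25: (118 - 25) - 5Q = 60.5 + 5Q, so Q_t = 3.25. Buyers pay P_b = 101.75; sellers receive P_s = P_b - 25 = 76.75.
PS = (1/2)(Q_t)(P_s - 60.5) = (1/2)(3.25)(16.25) = 26.4062.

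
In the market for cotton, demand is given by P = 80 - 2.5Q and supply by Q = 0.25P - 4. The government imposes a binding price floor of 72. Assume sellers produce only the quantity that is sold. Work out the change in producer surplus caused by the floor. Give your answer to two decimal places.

Rewriting supply in inverse form: P = 16 + 4Q.
Without the control, 80 - 2.5Q = 16 + 4Q so Q* = 9.8462 and P* = 55.3846.
At P = 72, buyers demand (80 - 72)/2.5 = 3.2 while sellers would supply more, so the quantity traded is 3.2 at price 72.
PS goes from (1/2)(9.8462)(39.3846) = 193.8935 to 158.72 (computed as (72 - 16)(3.2) - (1/2)(4)(3.2)^2), a change of -35.1735.

-35.17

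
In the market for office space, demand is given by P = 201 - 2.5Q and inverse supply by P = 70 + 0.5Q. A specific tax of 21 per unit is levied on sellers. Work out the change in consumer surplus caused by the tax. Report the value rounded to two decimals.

-702.92

Without the tax, 201 - 2.5Q = 70 + 0.5Q so Q* = 43.6667 and P* = 91.8333.
With the tax, sellers need 21 more per unit: 201 - 2.5Q = 70 + 0.5Q + 21, so Q_t = 36.6667. Buyers pay P_b = 109.3333; sellers receive P_s = P_b - 21 = 88.3333.
Consumers lose the trapezoid between P* and P_b out to Q_t plus the triangle from Q_t to Q*: change in CS = 1680.5556 - 2383.4722 = -702.9167.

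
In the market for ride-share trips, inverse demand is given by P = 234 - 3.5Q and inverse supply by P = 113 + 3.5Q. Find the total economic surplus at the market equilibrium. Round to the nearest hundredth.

Set 234 - 3.5Q = 113 + 3.5Q, which gives 121 = 7Q, so Q* = 17.2857 and P* = 234 - 3.5(17.2857) = 173.5.
Total surplus is the full triangle between the curves from 0 to Q*: (1/2)(17.2857)(234 - 113) = 1045.7857.

1045.79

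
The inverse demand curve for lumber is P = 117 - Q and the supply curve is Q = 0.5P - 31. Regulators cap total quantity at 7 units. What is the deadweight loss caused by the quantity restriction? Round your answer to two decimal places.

192.67

Rewriting supply in inverse form: P = 62 + 2Q.
Unrestricted equilibrium: Q* = (117 - 62)/(1 + 2) = 18.3333.
At Q = 7 the demand price is 117 - (7) = 110 and the supply price is 62 + 2(7) = 76.
DWL = (1/2)(gap between curves at 7) x (Q* - 7) = (1/2)(34)(11.3333) = 192.6667.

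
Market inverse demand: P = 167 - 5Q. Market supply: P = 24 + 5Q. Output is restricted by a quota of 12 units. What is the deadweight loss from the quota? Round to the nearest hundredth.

Unrestricted equilibrium: Q* = (167 - 24)/(5 + 5) = 14.3.
At Q = 12 the demand price is 167 - 5(12) = 107 and the supply price is 24 + 5(12) = 84.
DWL = (1/2)(gap between curves at 12) x (Q* - 12) = (1/2)(23)(2.3) = 26.45.

26.45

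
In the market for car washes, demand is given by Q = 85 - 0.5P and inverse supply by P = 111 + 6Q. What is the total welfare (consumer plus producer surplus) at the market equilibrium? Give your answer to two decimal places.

Rewriting demand in inverse form: P = 170 - 2Q.
Set 170 - 2Q = 111 + 6Q, which gives 59 = 8Q, so Q* = 7.375 and P* = 170 - 2(7.375) = 155.25.
CS = (1/2)(7.375)(14.75) = 54.3906 and PS = (1/2)(7.375)(44.25) = 163.1719, so total surplus = 217.5625.

217.56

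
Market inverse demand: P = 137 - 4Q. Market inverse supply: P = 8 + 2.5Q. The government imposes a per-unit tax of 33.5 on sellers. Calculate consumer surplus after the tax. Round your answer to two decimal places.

431.73

Without the tax, 137 - 4Q = 8 + 2.5Q so Q* = 19.8462 and P* = 57.6154.
With the tax, sellers need 33.5 more per unit: 137 - 4Q = 8 + 2.5Q + 33.5, so Q_t = 14.6923. Buyers pay P_b = 78.2308; sellers receive P_s = P_b - 33.5 = 44.7308.
CS = (1/2)(Q_t)(137 - P_b) = (1/2)(14.6923)(58.7692) = 431.7278.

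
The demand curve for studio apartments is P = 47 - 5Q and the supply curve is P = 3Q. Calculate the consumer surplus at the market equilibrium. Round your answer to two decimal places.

86.29

Setting demand equal to supply, 47 = 8Q, so Q* = 5.875 and P* = 17.625.
The demand choke price is 47, so CS = (1/2)(Q*)(47 - P*) = (1/2)(5.875)(29.375) = 86.2891.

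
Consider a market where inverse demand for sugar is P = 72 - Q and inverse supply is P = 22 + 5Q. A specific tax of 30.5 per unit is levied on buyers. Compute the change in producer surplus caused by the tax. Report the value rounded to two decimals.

-147.20

Without the tax, 72 - Q = 22 + 5Q so Q* = 8.3333 and P* = 63.6667.
A tax on buyers shifts demand down by 30.5: (72 - 30.5) - Q = 22 + 5Q, so Q_t = 3.25. Buyers pay P_b = 68.75; sellers receive P_s = P_b - 30.5 = 38.25.
Producers lose the trapezoid between P_s and P* out to Q_t plus the triangle from Q_t to Q*: change in PS = 26.4062 - 173.6111 = -147.2049.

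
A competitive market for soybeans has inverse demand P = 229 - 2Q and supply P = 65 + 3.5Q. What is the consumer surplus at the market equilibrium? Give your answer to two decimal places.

Set 229 - 2Q = 65 + 3.5Q, which gives 164 = 5.5Q, so Q* = 29.8182 and P* = 229 - 2(29.8182) = 169.3636.
Consumer surplus is the triangle under demand above P*: (1/2)(29.8182)(229 - 169.3636) = (1/2)(29.8182)(59.6364) = 889.124.

889.12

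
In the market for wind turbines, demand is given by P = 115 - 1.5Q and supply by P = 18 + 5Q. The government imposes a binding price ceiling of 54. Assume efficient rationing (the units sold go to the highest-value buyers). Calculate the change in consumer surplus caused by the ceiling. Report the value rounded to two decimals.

233.30

Free-market equilibrium: 115 - 1.5Q = 18 + 5Q gives Q* = 14.9231, P* = 92.6154.
At the ceiling price 54, quantity supplied is (54 - 18)/5 = 7.2; supply is the short side, so Q = 7.2 trades at P = 54.
CS goes from (1/2)(14.9231)(22.3846) = 167.0237 to 400.32 (computed as (115 - 54)(7.2) - (1/2)(1.5)(7.2)^2), a change of 233.2963.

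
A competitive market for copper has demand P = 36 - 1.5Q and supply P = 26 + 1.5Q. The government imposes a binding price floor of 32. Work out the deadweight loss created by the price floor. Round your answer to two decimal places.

0.67

Free-market equilibrium: 36 - 1.5Q = 26 + 1.5Q gives Q* = 3.3333, P* = 31.
At P = 32, buyers demand (36 - 32)/1.5 = 2.6667 while sellers would supply more, so the quantity traded is 2.6667 at price 32.
The lost-trades triangle has base Q* - 2.6667 = 0.6667 and height equal to the gap between the curves at Q = 2.6667, which is 32 - 30 = 2. DWL = (1/2)(0.6667)(2) = 0.6667.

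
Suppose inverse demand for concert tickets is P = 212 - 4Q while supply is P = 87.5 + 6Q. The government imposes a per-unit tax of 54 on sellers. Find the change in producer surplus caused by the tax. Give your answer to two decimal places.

-315.90

Without the tax, 212 - 4Q = 87.5 + 6Q so Q* = 12.45 and P* = 162.2.
A tax on sellers shifts supply up by 54: 212 - 4Q = 87.5 + 6Q + 54, so Q_t = 7.05. Buyers pay P_b = 183.8; sellers receive P_s = P_b - 54 = 129.8.
PS falls from (1/2)(12.45)(74.7) = 465.0075 to (1/2)(7.05)(42.3) = 149.1075, a change of -315.9.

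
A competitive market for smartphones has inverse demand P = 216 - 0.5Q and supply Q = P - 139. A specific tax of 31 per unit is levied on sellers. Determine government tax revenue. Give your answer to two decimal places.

950.67

Rewriting supply in inverse form: P = 139 + Q.
Pre-tax equilibrium: 216 - 0.5Q = 139 + Q gives Q* = 51.3333, P* = 190.3333.
A tax on sellers shifts supply up by 31: 216 - 0.5Q = 139 + Q + 31, so Q_t = 30.6667. Buyers pay P_b = 200.6667; sellers receive P_s = P_b - 31 = 169.6667.
Revenue is the tax times quantity traded: 31 x 30.6667 = 950.6667.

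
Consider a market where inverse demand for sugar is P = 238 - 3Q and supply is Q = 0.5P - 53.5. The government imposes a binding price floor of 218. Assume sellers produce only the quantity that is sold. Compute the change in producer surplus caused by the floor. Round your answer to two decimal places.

Rewriting supply in inverse form: P = 107 + 2Q.
Without the control, 238 - 3Q = 107 + 2Q so Q* = 26.2 and P* = 159.4.
At the floor price 218, quantity demanded is (238 - 218)/3 = 6.6667; demand is the short side, so Q = 6.6667 trades at P = 218.
PS goes from (1/2)(26.2)(52.4) = 686.44 to 695.5556 (computed as (218 - 107)(6.6667) - (1/2)(2)(6.6667)^2), a change of 9.1156.

9.12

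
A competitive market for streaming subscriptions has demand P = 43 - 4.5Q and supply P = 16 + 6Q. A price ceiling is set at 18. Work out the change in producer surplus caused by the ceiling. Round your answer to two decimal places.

Free-market equilibrium: 43 - 4.5Q = 16 + 6Q gives Q* = 2.5714, P* = 31.4286.
At P = 18, sellers supply (18 - 16)/6 = 0.3333 while buyers want more, so the quantity traded is 0.3333 at price 18.
PS goes from (1/2)(2.5714)(15.4286) = 19.8367 to 0.3333 (computed as (18 - 16)(0.3333) - (1/2)(6)(0.3333)^2), a change of -19.5034.

-19.50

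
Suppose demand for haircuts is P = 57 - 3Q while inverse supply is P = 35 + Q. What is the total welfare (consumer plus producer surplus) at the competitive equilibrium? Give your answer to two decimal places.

60.50

Set 57 - 3Q = 35 + Q, which gives 22 = 4Q, so Q* = 5.5 and P* = 57 - 3(5.5) = 40.5.
Total surplus is the full triangle between the curves from 0 to Q*: (1/2)(5.5)(57 - 35) = 60.5.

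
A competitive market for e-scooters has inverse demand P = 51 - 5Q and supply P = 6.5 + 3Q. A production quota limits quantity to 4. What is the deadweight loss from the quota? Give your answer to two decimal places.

9.77

Unrestricted equilibrium: Q* = (51 - 6.5)/(5 + 3) = 5.5625.
At Q = 4 the demand price is 51 - 5(4) = 31 and the supply price is 6.5 + 3(4) = 18.5.
Deadweight loss is the triangle between the curves from 4 to 5.5625: (1/2)(31 - 18.5)(5.5625 - 4) = 9.7656.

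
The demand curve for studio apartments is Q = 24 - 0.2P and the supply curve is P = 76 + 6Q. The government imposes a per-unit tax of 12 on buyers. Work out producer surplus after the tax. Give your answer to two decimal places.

25.39

Rewriting demand in inverse form: P = 120 - 5Q.
Without the tax, 120 - 5Q = 76 + 6Q so Q* = 4 and P* = 100.
A tax on buyers shifts demand down by 12: (120 - 12) - 5Q = 76 + 6Q, so Q_t = 2.9091. Buyers pay P_b = 105.4545; sellers receive P_s = P_b - 12 = 93.4545.
PS = (1/2)(Q_t)(P_s - 76) = (1/2)(2.9091)(17.4545) = 25.3884.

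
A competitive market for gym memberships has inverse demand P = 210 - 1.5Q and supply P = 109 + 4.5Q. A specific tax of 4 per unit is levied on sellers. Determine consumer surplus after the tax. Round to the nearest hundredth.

Without the tax, 210 - 1.5Q = 109 + 4.5Q so Q* = 16.8333 and P* = 184.75.
With the tax, sellers need 4 more per unit: 210 - 1.5Q = 109 + 4.5Q + 4, so Q_t = 16.1667. Buyers pay P_b = 185.75; sellers receive P_s = P_b - 4 = 181.75.
Consumer surplus is the triangle under demand above P_b: (1/2)(16.1667)(210 - 185.75) = 196.0208.

196.02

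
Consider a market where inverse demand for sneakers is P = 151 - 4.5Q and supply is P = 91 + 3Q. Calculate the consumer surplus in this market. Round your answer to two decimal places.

Equilibrium: 151 - 4.5Q = 91 + 3Q, so Q* = 8 and P* = 115.
The demand choke price is 151, so CS = (1/2)(Q*)(151 - P*) = (1/2)(8)(36) = 144.

144.00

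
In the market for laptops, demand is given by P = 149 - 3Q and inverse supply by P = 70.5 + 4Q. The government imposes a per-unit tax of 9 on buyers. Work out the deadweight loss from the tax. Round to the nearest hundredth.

5.79

Pre-tax equilibrium: 149 - 3Q = 70.5 + 4Q gives Q* = 11.2143, P* = 115.3571.
A tax on buyers shifts demand down by 9: (149 - 9) - 3Q = 70.5 + 4Q, so Q_t = 9.9286. Buyers pay P_b = 119.2143; sellers receive P_s = P_b - 9 = 110.2143.
Deadweight loss is the triangle between the curves from Q_t to Q*: (1/2)(11.2143 - 9.9286)(9) = 5.7857.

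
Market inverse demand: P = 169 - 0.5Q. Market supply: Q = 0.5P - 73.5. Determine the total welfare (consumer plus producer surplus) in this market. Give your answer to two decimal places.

96.80

Rewriting supply in inverse form: P = 147 + 2Q.
Equilibrium: 169 - 0.5Q = 147 + 2Q, so Q* = 8.8 and P* = 164.6.
Total surplus is the full triangle between the curves from 0 to Q*: (1/2)(8.8)(169 - 147) = 96.8.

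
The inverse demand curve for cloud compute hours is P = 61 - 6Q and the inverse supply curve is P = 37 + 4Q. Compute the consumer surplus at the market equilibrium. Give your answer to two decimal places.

Equilibrium: 61 - 6Q = 37 + 4Q, so Q* = 2.4 and P* = 46.6.
CS is the area between the demand curve and P* from 0 to Q*: (1/2)(2.4)(14.4) = 17.28.

17.28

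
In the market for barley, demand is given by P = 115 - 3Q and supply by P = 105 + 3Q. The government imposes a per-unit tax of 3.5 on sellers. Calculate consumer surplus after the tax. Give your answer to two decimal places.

Without the tax, 115 - 3Q = 105 + 3Q so Q* = 1.6667 and P* = 110.
A tax on sellers shifts supply up by 3.5: 115 - 3Q = 105 + 3Q + 3.5, so Q_t = 1.0833. Buyers pay P_b = 111.75; sellers receive P_s = P_b - 3.5 = 108.25.
CS = (1/2)(Q_t)(115 - P_b) = (1/2)(1.0833)(3.25) = 1.7604.

1.76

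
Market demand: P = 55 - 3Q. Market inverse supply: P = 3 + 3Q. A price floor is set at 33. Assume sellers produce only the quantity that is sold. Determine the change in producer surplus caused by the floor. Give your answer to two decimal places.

Free-market equilibrium: 55 - 3Q = 3 + 3Q gives Q* = 8.6667, P* = 29.
At P = 33, buyers demand (55 - 33)/3 = 7.3333 while sellers would supply more, so the quantity traded is 7.3333 at price 33.
PS goes from (1/2)(8.6667)(26) = 112.6667 to 139.3333 (computed as (33 - 3)(7.3333) - (1/2)(3)(7.3333)^2), a change of 26.6667.

26.67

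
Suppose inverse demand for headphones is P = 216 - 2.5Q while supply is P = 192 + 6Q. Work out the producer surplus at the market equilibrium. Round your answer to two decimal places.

Equilibrium: 216 - 2.5Q = 192 + 6Q, so Q* = 2.8235 and P* = 208.9412.
PS is the area between P* and the supply curve from 0 to Q*: (1/2)(2.8235)(16.9412) = 23.917.

23.92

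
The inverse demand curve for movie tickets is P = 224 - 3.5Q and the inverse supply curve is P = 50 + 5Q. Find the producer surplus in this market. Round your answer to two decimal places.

Set 224 - 3.5Q = 50 + 5Q, which gives 174 = 8.5Q, so Q* = 20.4706 and P* = 224 - 3.5(20.4706) = 152.3529.
PS is the area between P* and the supply curve from 0 to Q*: (1/2)(20.4706)(102.3529) = 1047.6125.

1047.61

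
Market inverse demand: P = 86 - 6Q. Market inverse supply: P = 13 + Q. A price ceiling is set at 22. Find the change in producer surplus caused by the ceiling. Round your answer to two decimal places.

Free-market equilibrium: 86 - 6Q = 13 + Q gives Q* = 10.4286, P* = 23.4286.
At the ceiling price 22, quantity supplied is (22 - 13)/1 = 9; supply is the short side, so Q = 9 trades at P = 22.
PS goes from (1/2)(10.4286)(10.4286) = 54.3776 to 40.5 (computed as (22 - 13)(9) - (1/2)(1)(9)^2), a change of -13.8776.

-13.88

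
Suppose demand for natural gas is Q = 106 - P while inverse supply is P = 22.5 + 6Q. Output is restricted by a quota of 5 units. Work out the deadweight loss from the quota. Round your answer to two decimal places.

168.02

Rewriting demand in inverse form: P = 106 - Q.
Unrestricted equilibrium: Q* = (106 - 22.5)/(1 + 6) = 11.9286.
At Q = 5 the demand price is 106 - (5) = 101 and the supply price is 22.5 + 6(5) = 52.5.
Deadweight loss is the triangle between the curves from 5 to 11.9286: (1/2)(101 - 52.5)(11.9286 - 5) = 168.0179.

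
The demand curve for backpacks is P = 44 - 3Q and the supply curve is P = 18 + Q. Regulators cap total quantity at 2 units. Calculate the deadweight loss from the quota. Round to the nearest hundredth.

Unrestricted equilibrium: Q* = (44 - 18)/(3 + 1) = 6.5.
At Q = 2 the demand price is 44 - 3(2) = 38 and the supply price is 18 + (2) = 20.
DWL = (1/2)(gap between curves at 2) x (Q* - 2) = (1/2)(18)(4.5) = 40.5.

40.50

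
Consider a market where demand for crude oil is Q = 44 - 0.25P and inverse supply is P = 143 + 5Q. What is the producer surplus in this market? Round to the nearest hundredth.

Rewriting demand in inverse form: P = 176 - 4Q.
Set 176 - 4Q = 143 + 5Q, which gives 33 = 9Q, so Q* = 3.6667 and P* = 176 - 4(3.6667) = 161.3333.
Producer surplus is the triangle above supply below P*: (1/2)(3.6667)(161.3333 - 143) = (1/2)(3.6667)(18.3333) = 33.6111.

33.61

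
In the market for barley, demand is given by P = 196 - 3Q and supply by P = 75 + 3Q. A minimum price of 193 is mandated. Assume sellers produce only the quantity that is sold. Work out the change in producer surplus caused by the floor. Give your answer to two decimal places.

-493.54

Free-market equilibrium: 196 - 3Q = 75 + 3Q gives Q* = 20.1667, P* = 135.5.
At P = 193, buyers demand (196 - 193)/3 = 1 while sellers would supply more, so the quantity traded is 1 at price 193.
PS goes from (1/2)(20.1667)(60.5) = 610.0417 to 116.5 (computed as (193 - 75)(1) - (1/2)(3)(1)^2), a change of -493.5417.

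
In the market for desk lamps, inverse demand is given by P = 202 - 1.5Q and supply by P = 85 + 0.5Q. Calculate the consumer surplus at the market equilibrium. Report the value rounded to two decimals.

2566.69

Set 202 - 1.5Q = 85 + 0.5Q, which gives 117 = 2Q, so Q* = 58.5 and P* = 202 - 1.5(58.5) = 114.25.
The demand choke price is 202, so CS = (1/2)(Q*)(202 - P*) = (1/2)(58.5)(87.75) = 2566.6875.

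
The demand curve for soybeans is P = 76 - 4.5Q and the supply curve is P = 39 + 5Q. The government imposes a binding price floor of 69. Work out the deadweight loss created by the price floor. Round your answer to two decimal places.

Free-market equilibrium: 76 - 4.5Q = 39 + 5Q gives Q* = 3.8947, P* = 58.4737.
At P = 69, buyers demand (76 - 69)/4.5 = 1.5556 while sellers would supply more, so the quantity traded is 1.5556 at price 69.
The lost-trades triangle has base Q* - 1.5556 = 2.3392 and height equal to the gap between the curves at Q = 1.5556, which is 69 - 46.7778 = 22.2222. DWL = (1/2)(2.3392)(22.2222) = 25.9909.

25.99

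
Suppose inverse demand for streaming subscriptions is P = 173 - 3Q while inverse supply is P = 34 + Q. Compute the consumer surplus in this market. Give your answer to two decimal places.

Equilibrium: 173 - 3Q = 34 + Q, so Q* = 34.75 and P* = 68.75.
The demand choke price is 173, so CS = (1/2)(Q*)(173 - P*) = (1/2)(34.75)(104.25) = 1811.3438.

1811.34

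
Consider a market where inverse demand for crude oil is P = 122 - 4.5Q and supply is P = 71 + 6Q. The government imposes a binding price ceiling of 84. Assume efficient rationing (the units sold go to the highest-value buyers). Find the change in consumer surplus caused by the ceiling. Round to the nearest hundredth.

Without the control, 122 - 4.5Q = 71 + 6Q so Q* = 4.8571 and P* = 100.1429.
At the ceiling price 84, quantity supplied is (84 - 71)/6 = 2.1667; supply is the short side, so Q = 2.1667 trades at P = 84.
CS goes from (1/2)(4.8571)(21.8571) = 53.0816 to 71.7708 (computed as (122 - 84)(2.1667) - (1/2)(4.5)(2.1667)^2), a change of 18.6892.

18.69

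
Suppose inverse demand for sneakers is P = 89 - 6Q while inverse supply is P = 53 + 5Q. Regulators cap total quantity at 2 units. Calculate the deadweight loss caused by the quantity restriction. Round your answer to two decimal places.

Without the quota, 89 - 6Q = 53 + 5Q gives Q* = 3.2727.
At Q = 2 the demand price is 89 - 6(2) = 77 and the supply price is 53 + 5(2) = 63.
DWL = (1/2)(gap between curves at 2) x (Q* - 2) = (1/2)(14)(1.2727) = 8.9091.

8.91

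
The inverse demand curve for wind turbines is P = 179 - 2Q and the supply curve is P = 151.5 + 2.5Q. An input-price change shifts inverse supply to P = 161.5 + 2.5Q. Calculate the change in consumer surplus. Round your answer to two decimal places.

-22.22

Initial equilibrium: Q_0 = 6.1111, P_0 = 166.7778; CS_0 = (1/2)(6.1111)(12.2222) = 37.3457, PS_0 = (1/2)(6.1111)(15.2778) = 46.6821.
New equilibrium: 179 - 2Q = 161.5 + 2.5Q gives Q_1 = 3.8889, P_1 = 171.2222; CS_1 = 15.1235, PS_1 = 18.9043.
Change in consumer surplus = 15.1235 - 37.3457 = -22.2222.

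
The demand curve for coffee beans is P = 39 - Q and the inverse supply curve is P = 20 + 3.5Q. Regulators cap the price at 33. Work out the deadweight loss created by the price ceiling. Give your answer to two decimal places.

Without the control, 39 - Q = 20 + 3.5Q so Q* = 4.2222 and P* = 34.7778.
At the ceiling price 33, quantity supplied is (33 - 20)/3.5 = 3.7143; supply is the short side, so Q = 3.7143 trades at P = 33.
At Q = 3.7143 the demand price is 35.2857 and the supply price is 33. Deadweight loss is the triangle between the curves from 3.7143 to 4.2222: (1/2)(35.2857 - 33)(4.2222 - 3.7143) = 0.5805.

0.58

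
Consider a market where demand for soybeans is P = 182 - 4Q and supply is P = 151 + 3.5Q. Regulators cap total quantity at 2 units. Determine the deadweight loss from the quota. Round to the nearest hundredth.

Unrestricted equilibrium: Q* = (182 - 151)/(4 + 3.5) = 4.1333.
At Q = 2 the demand price is 182 - 4(2) = 174 and the supply price is 151 + 3.5(2) = 158.
Deadweight loss is the triangle between the curves from 2 to 4.1333: (1/2)(174 - 158)(4.1333 - 2) = 17.0667.

17.07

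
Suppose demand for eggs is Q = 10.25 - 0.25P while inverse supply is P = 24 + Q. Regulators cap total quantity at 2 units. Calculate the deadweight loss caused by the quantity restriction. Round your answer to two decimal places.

4.90

Rewriting demand in inverse form: P = 41 - 4Q.
Unrestricted equilibrium: Q* = (41 - 24)/(4 + 1) = 3.4.
At Q = 2 the demand price is 41 - 4(2) = 33 and the supply price is 24 + (2) = 26.
Deadweight loss is the triangle between the curves from 2 to 3.4: (1/2)(33 - 26)(3.4 - 2) = 4.9.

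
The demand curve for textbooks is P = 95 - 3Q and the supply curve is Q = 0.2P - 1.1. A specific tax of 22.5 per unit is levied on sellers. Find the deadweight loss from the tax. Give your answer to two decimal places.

Rewriting supply in inverse form: P = 5.5 + 5Q.
Pre-tax equilibrium: 95 - 3Q = 5.5 + 5Q gives Q* = 11.1875, P* = 61.4375.
A tax on sellers shifts supply up by 22.5: 95 - 3Q = 5.5 + 5Q + 22.5, so Q_t = 8.375. Buyers pay P_b = 69.875; sellers receive P_s = P_b - 22.5 = 47.375.
The welfare triangle lost has base Q* - Q_t = 2.8125 and height t = 22.5, so DWL = (1/2)(2.8125)(22.5) = 31.6406.

31.64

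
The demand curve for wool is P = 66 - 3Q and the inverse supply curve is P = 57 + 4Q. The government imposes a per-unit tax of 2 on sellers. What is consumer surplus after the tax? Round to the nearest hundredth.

Pre-tax equilibrium: 66 - 3Q = 57 + 4Q gives Q* = 1.2857, P* = 62.1429.
With the tax, sellers need 2 more per unit: 66 - 3Q = 57 + 4Q + 2, so Q_t = 1. Buyers pay P_b = 63; sellers receive P_s = P_b - 2 = 61.
Consumer surplus is the triangle under demand above P_b: (1/2)(1)(66 - 63) = 1.5.

1.50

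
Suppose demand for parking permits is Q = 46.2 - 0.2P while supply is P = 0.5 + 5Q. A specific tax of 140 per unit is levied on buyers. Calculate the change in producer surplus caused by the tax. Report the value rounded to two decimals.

Rewriting demand in inverse form: P = 231 - 5Q.
Pre-tax equilibrium: 231 - 5Q = 0.5 + 5Q gives Q* = 23.05, P* = 115.75.
With the tax, buyers' net willingness to pay falls by 140: (231 - 140) - 5Q = 0.5 + 5Q, so Q_t = 9.05. Buyers pay P_b = 185.75; sellers receive P_s = P_b - 140 = 45.75.
PS falls from (1/2)(23.05)(115.25) = 1328.2562 to (1/2)(9.05)(45.25) = 204.7562, a change of -1123.5.

-1123.50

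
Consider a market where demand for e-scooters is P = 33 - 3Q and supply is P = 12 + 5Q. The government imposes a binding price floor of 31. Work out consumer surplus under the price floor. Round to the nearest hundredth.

Without the control, 33 - 3Q = 12 + 5Q so Q* = 2.625 and P* = 25.125.
At P = 31, buyers demand (33 - 31)/3 = 0.6667 while sellers would supply more, so the quantity traded is 0.6667 at price 31.
CS is the triangle under demand above 31: (1/2)(0.6667)(33 - 31) = 0.6667.

0.67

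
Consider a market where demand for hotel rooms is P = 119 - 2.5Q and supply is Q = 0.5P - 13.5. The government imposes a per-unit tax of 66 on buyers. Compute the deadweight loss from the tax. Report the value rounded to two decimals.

Rewriting supply in inverse form: P = 27 + 2Q.
Pre-tax equilibrium: 119 - 2.5Q = 27 + 2Q gives Q* = 20.4444, P* = 67.8889.
A tax on buyers shifts demand down by 66: (119 - 66) - 2.5Q = 27 + 2Q, so Q_t = 5.7778. Buyers pay P_b = 104.5556; sellers receive P_s = P_b - 66 = 38.5556.
Deadweight loss is the triangle between the curves from Q_t to Q*: (1/2)(20.4444 - 5.7778)(66) = 484.

484.00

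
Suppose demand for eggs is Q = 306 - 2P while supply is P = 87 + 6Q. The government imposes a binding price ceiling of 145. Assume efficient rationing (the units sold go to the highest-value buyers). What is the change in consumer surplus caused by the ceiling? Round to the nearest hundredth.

28.20

Rewriting demand in inverse form: P = 153 - 0.5Q.
Free-market equilibrium: 153 - 0.5Q = 87 + 6Q gives Q* = 10.1538, P* = 147.9231.
At the ceiling price 145, quantity supplied is (145 - 87)/6 = 9.6667; supply is the short side, so Q = 9.6667 trades at P = 145.
CS goes from (1/2)(10.1538)(5.0769) = 25.7751 to 53.9722 (computed as (153 - 145)(9.6667) - (1/2)(0.5)(9.6667)^2), a change of 28.1971.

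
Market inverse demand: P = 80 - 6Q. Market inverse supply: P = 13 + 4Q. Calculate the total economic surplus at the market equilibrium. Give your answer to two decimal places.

Setting demand equal to supply, 67 = 10Q, so Q* = 6.7 and P* = 39.8.
Total surplus is the full triangle between the curves from 0 to Q*: (1/2)(6.7)(80 - 13) = 224.45.

224.45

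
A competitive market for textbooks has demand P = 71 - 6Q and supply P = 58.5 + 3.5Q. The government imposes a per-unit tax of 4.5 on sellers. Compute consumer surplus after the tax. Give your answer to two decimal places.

Without the tax, 71 - 6Q = 58.5 + 3.5Q so Q* = 1.3158 and P* = 63.1053.
With the tax, sellers need 4.5 more per unit: 71 - 6Q = 58.5 + 3.5Q + 4.5, so Q_t = 0.8421. Buyers pay P_b = 65.9474; sellers receive P_s = P_b - 4.5 = 61.4474.
CS = (1/2)(Q_t)(71 - P_b) = (1/2)(0.8421)(5.0526) = 2.1274.

2.13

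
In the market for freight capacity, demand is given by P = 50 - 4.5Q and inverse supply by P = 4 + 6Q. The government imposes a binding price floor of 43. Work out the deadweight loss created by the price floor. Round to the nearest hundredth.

Without the control, 50 - 4.5Q = 4 + 6Q so Q* = 4.381 and P* = 30.2857.
At the floor price 43, quantity demanded is (50 - 43)/4.5 = 1.5556; demand is the short side, so Q = 1.5556 trades at P = 43.
The lost-trades triangle has base Q* - 1.5556 = 2.8254 and height equal to the gap between the curves at Q = 1.5556, which is 43 - 13.3333 = 29.6667. DWL = (1/2)(2.8254)(29.6667) = 41.9101.

41.91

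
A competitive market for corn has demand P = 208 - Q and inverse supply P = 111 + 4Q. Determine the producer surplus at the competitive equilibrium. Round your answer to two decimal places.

Setting demand equal to supply, 97 = 5Q, so Q* = 19.4 and P* = 188.6.
PS is the area between P* and the supply curve from 0 to Q*: (1/2)(19.4)(77.6) = 752.72.

752.72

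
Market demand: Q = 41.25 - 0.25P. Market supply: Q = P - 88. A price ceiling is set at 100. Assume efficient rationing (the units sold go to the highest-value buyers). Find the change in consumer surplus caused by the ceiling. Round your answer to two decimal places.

17.68

Rewriting demand in inverse form: P = 165 - 4Q.
Rewriting supply in inverse form: P = 88 + Q.
Free-market equilibrium: 165 - 4Q = 88 + Q gives Q* = 15.4, P* = 103.4.
At P = 100, sellers supply (100 - 88)/1 = 12 while buyers want more, so the quantity traded is 12 at price 100.
CS goes from (1/2)(15.4)(61.6) = 474.32 to 492 (computed as (165 - 100)(12) - (1/2)(4)(12)^2), a change of 17.68.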